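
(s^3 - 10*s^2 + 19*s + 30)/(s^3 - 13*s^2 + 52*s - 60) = (s + 1)/(s - 2)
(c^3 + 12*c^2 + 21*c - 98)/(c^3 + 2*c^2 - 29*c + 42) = (c + 7)/(c - 3)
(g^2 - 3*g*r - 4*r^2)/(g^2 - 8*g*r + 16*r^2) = (-g - r)/(-g + 4*r)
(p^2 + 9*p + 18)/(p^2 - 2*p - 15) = (p + 6)/(p - 5)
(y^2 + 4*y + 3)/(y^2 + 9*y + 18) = (y + 1)/(y + 6)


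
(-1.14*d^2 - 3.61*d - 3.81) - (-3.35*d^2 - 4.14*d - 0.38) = 2.21*d^2 + 0.53*d - 3.43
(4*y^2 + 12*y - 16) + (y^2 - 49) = 5*y^2 + 12*y - 65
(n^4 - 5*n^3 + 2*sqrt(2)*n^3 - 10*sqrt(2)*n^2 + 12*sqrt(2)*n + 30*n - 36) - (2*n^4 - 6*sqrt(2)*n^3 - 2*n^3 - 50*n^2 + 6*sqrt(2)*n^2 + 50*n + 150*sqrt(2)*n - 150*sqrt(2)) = -n^4 - 3*n^3 + 8*sqrt(2)*n^3 - 16*sqrt(2)*n^2 + 50*n^2 - 138*sqrt(2)*n - 20*n - 36 + 150*sqrt(2)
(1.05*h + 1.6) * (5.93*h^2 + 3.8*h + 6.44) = 6.2265*h^3 + 13.478*h^2 + 12.842*h + 10.304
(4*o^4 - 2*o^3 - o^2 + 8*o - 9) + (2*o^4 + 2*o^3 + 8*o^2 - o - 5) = 6*o^4 + 7*o^2 + 7*o - 14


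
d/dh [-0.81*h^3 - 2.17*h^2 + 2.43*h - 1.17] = -2.43*h^2 - 4.34*h + 2.43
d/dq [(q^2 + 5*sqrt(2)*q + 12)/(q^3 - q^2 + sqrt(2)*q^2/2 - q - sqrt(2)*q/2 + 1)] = 2*((2*q + 5*sqrt(2))*(2*q^3 - 2*q^2 + sqrt(2)*q^2 - 2*q - sqrt(2)*q + 2) + (q^2 + 5*sqrt(2)*q + 12)*(-6*q^2 - 2*sqrt(2)*q + 4*q + sqrt(2) + 2))/(2*q^3 - 2*q^2 + sqrt(2)*q^2 - 2*q - sqrt(2)*q + 2)^2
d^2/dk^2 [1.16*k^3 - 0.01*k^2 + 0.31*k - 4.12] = 6.96*k - 0.02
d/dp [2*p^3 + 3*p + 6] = 6*p^2 + 3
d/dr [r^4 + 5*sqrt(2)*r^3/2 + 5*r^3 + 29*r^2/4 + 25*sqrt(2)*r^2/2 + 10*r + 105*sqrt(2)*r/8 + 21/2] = 4*r^3 + 15*sqrt(2)*r^2/2 + 15*r^2 + 29*r/2 + 25*sqrt(2)*r + 10 + 105*sqrt(2)/8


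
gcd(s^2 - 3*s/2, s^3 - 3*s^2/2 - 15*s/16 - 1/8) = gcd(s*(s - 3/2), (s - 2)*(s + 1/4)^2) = 1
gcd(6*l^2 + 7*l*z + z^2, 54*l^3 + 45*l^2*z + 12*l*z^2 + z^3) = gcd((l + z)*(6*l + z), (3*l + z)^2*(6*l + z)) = 6*l + z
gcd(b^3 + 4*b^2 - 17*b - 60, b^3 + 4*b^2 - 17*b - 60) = b^3 + 4*b^2 - 17*b - 60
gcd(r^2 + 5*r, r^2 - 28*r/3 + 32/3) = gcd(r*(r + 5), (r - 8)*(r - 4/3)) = 1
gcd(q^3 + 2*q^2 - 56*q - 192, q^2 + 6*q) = q + 6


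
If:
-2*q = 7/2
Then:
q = -7/4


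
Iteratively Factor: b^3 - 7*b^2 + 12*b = (b - 3)*(b^2 - 4*b) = (b - 4)*(b - 3)*(b)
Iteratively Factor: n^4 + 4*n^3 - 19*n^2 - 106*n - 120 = (n + 4)*(n^3 - 19*n - 30) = (n + 2)*(n + 4)*(n^2 - 2*n - 15) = (n + 2)*(n + 3)*(n + 4)*(n - 5)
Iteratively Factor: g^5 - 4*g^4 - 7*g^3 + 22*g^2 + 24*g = (g - 3)*(g^4 - g^3 - 10*g^2 - 8*g) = (g - 3)*(g + 2)*(g^3 - 3*g^2 - 4*g) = (g - 3)*(g + 1)*(g + 2)*(g^2 - 4*g) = g*(g - 3)*(g + 1)*(g + 2)*(g - 4)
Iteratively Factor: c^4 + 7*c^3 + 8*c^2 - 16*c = (c - 1)*(c^3 + 8*c^2 + 16*c) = (c - 1)*(c + 4)*(c^2 + 4*c) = c*(c - 1)*(c + 4)*(c + 4)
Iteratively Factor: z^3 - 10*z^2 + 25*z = (z)*(z^2 - 10*z + 25) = z*(z - 5)*(z - 5)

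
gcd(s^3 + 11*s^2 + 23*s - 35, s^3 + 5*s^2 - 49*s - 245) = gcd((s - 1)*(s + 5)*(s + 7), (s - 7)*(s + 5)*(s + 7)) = s^2 + 12*s + 35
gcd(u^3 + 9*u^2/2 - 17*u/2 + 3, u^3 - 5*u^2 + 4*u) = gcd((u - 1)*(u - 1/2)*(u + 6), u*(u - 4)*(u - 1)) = u - 1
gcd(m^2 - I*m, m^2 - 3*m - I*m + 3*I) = m - I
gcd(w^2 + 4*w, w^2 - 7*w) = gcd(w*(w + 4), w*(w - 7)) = w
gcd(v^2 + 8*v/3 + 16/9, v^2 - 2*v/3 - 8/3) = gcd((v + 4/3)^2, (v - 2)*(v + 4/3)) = v + 4/3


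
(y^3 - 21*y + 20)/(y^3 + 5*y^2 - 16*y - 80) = (y - 1)/(y + 4)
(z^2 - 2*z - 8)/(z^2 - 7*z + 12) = (z + 2)/(z - 3)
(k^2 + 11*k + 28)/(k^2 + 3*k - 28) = (k + 4)/(k - 4)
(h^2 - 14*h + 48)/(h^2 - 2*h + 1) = (h^2 - 14*h + 48)/(h^2 - 2*h + 1)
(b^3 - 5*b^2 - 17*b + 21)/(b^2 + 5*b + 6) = (b^2 - 8*b + 7)/(b + 2)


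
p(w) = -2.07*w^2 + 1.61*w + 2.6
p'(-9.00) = 38.87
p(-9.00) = -179.56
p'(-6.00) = 26.45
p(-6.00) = -81.58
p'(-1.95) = 9.68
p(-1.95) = -8.41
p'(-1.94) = 9.64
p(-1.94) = -8.31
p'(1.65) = -5.22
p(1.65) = -0.38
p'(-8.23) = 35.68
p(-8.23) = -150.86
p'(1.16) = -3.19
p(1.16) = 1.68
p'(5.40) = -20.75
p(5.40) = -49.07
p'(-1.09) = 6.12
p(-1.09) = -1.61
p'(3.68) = -13.63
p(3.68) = -19.51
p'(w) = 1.61 - 4.14*w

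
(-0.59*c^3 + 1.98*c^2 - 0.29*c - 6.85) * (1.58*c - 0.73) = -0.9322*c^4 + 3.5591*c^3 - 1.9036*c^2 - 10.6113*c + 5.0005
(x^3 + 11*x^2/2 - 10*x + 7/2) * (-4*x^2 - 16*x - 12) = -4*x^5 - 38*x^4 - 60*x^3 + 80*x^2 + 64*x - 42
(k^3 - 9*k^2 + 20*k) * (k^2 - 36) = k^5 - 9*k^4 - 16*k^3 + 324*k^2 - 720*k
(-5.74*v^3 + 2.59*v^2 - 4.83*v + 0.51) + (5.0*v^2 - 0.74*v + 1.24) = -5.74*v^3 + 7.59*v^2 - 5.57*v + 1.75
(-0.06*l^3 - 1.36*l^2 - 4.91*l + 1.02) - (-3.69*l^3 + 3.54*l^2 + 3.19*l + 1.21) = 3.63*l^3 - 4.9*l^2 - 8.1*l - 0.19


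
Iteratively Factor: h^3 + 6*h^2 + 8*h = (h + 2)*(h^2 + 4*h) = h*(h + 2)*(h + 4)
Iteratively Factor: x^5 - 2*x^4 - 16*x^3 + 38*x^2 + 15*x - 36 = (x - 1)*(x^4 - x^3 - 17*x^2 + 21*x + 36) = (x - 1)*(x + 1)*(x^3 - 2*x^2 - 15*x + 36) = (x - 3)*(x - 1)*(x + 1)*(x^2 + x - 12) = (x - 3)*(x - 1)*(x + 1)*(x + 4)*(x - 3)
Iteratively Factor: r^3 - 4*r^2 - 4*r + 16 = (r + 2)*(r^2 - 6*r + 8) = (r - 2)*(r + 2)*(r - 4)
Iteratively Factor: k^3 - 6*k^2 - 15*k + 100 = (k + 4)*(k^2 - 10*k + 25) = (k - 5)*(k + 4)*(k - 5)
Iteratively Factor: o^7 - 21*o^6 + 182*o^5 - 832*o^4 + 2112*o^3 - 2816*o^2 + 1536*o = (o)*(o^6 - 21*o^5 + 182*o^4 - 832*o^3 + 2112*o^2 - 2816*o + 1536) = o*(o - 4)*(o^5 - 17*o^4 + 114*o^3 - 376*o^2 + 608*o - 384) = o*(o - 4)^2*(o^4 - 13*o^3 + 62*o^2 - 128*o + 96) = o*(o - 4)^2*(o - 3)*(o^3 - 10*o^2 + 32*o - 32) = o*(o - 4)^3*(o - 3)*(o^2 - 6*o + 8) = o*(o - 4)^3*(o - 3)*(o - 2)*(o - 4)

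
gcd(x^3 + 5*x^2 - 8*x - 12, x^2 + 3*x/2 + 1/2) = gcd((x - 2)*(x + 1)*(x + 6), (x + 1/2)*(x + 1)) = x + 1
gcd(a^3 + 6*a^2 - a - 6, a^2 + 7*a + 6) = a^2 + 7*a + 6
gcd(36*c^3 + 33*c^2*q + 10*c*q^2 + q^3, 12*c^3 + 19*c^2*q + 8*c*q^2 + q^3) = 12*c^2 + 7*c*q + q^2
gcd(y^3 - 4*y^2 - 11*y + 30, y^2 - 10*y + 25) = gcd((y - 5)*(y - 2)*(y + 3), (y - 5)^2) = y - 5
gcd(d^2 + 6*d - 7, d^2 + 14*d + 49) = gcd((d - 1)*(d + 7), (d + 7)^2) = d + 7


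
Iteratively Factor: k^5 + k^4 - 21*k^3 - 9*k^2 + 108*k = (k - 3)*(k^4 + 4*k^3 - 9*k^2 - 36*k) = (k - 3)^2*(k^3 + 7*k^2 + 12*k) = (k - 3)^2*(k + 3)*(k^2 + 4*k) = (k - 3)^2*(k + 3)*(k + 4)*(k)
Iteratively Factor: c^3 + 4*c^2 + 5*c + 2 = (c + 1)*(c^2 + 3*c + 2) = (c + 1)*(c + 2)*(c + 1)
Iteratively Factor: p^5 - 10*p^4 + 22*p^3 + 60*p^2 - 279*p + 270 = (p - 3)*(p^4 - 7*p^3 + p^2 + 63*p - 90) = (p - 3)^2*(p^3 - 4*p^2 - 11*p + 30) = (p - 3)^2*(p - 2)*(p^2 - 2*p - 15) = (p - 5)*(p - 3)^2*(p - 2)*(p + 3)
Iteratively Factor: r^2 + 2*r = (r)*(r + 2)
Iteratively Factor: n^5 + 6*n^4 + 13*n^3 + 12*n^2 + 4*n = (n + 1)*(n^4 + 5*n^3 + 8*n^2 + 4*n) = (n + 1)*(n + 2)*(n^3 + 3*n^2 + 2*n) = (n + 1)^2*(n + 2)*(n^2 + 2*n) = (n + 1)^2*(n + 2)^2*(n)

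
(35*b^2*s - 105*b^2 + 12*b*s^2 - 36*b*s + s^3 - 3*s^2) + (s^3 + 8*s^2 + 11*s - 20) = 35*b^2*s - 105*b^2 + 12*b*s^2 - 36*b*s + 2*s^3 + 5*s^2 + 11*s - 20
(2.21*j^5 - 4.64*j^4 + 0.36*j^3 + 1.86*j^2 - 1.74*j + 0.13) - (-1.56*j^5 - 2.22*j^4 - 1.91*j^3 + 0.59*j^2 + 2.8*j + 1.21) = 3.77*j^5 - 2.42*j^4 + 2.27*j^3 + 1.27*j^2 - 4.54*j - 1.08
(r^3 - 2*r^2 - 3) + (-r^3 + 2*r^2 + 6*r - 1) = 6*r - 4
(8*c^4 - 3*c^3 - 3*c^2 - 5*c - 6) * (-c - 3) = -8*c^5 - 21*c^4 + 12*c^3 + 14*c^2 + 21*c + 18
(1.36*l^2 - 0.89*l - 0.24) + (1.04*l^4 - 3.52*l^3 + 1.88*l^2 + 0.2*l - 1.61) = 1.04*l^4 - 3.52*l^3 + 3.24*l^2 - 0.69*l - 1.85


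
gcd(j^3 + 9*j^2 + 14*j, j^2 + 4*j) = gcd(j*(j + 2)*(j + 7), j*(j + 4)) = j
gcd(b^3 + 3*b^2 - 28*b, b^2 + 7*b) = b^2 + 7*b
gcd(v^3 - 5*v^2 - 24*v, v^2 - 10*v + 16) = v - 8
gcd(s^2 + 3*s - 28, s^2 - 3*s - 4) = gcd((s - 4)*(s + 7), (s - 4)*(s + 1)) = s - 4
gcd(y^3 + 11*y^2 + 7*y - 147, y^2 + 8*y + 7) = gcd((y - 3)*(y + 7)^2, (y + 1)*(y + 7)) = y + 7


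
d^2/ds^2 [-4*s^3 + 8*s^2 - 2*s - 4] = 16 - 24*s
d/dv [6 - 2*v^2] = -4*v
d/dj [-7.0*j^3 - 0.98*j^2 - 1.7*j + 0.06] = -21.0*j^2 - 1.96*j - 1.7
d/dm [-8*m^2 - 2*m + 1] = -16*m - 2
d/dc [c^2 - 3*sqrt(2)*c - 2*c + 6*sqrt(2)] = 2*c - 3*sqrt(2) - 2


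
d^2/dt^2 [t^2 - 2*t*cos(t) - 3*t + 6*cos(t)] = 2*t*cos(t) + 4*sin(t) - 6*cos(t) + 2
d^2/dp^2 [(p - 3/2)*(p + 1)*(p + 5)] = 6*p + 9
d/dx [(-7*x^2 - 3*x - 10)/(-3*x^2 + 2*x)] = (-23*x^2 - 60*x + 20)/(x^2*(9*x^2 - 12*x + 4))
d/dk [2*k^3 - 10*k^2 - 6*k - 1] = 6*k^2 - 20*k - 6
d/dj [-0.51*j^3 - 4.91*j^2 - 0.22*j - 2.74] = -1.53*j^2 - 9.82*j - 0.22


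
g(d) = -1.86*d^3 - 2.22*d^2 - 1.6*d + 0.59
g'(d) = -5.58*d^2 - 4.44*d - 1.6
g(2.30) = -37.46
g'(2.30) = -41.33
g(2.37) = -40.43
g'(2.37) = -43.47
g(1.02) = -5.33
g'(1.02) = -11.93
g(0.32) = -0.21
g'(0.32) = -3.59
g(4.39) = -206.58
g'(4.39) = -128.63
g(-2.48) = 19.27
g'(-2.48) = -24.91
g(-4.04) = 93.47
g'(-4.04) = -74.74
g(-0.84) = 1.47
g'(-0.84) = -1.81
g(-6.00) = 332.03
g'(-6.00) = -175.84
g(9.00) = -1549.57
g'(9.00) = -493.54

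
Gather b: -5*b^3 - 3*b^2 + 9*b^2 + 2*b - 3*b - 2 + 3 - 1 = -5*b^3 + 6*b^2 - b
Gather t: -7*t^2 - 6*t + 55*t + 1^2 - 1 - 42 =-7*t^2 + 49*t - 42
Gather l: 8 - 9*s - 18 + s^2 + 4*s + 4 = s^2 - 5*s - 6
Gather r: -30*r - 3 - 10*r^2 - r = -10*r^2 - 31*r - 3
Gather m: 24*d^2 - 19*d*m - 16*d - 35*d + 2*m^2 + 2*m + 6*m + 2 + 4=24*d^2 - 51*d + 2*m^2 + m*(8 - 19*d) + 6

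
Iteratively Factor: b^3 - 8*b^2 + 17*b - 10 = (b - 1)*(b^2 - 7*b + 10) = (b - 5)*(b - 1)*(b - 2)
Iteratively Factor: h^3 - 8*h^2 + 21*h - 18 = (h - 3)*(h^2 - 5*h + 6) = (h - 3)*(h - 2)*(h - 3)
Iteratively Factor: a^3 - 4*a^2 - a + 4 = (a - 1)*(a^2 - 3*a - 4) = (a - 4)*(a - 1)*(a + 1)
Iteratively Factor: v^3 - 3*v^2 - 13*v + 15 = (v + 3)*(v^2 - 6*v + 5) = (v - 5)*(v + 3)*(v - 1)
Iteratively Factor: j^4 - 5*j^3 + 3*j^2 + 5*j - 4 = (j - 1)*(j^3 - 4*j^2 - j + 4) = (j - 4)*(j - 1)*(j^2 - 1) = (j - 4)*(j - 1)^2*(j + 1)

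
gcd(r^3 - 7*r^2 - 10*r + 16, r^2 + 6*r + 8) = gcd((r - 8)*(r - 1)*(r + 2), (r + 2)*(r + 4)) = r + 2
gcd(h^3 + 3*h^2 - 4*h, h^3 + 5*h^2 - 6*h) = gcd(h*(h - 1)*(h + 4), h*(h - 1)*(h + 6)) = h^2 - h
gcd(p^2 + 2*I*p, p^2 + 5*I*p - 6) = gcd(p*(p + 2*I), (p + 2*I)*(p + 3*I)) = p + 2*I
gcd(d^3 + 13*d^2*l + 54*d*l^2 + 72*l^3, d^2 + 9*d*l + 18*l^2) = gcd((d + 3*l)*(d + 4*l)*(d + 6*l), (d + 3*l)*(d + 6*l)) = d^2 + 9*d*l + 18*l^2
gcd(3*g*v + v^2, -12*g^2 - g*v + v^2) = 3*g + v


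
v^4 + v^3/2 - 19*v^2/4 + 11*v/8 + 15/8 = (v - 3/2)*(v - 1)*(v + 1/2)*(v + 5/2)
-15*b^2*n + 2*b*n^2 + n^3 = n*(-3*b + n)*(5*b + n)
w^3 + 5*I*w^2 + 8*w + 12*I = (w - 2*I)*(w + I)*(w + 6*I)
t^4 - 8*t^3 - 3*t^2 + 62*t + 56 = (t - 7)*(t - 4)*(t + 1)*(t + 2)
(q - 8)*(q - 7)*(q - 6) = q^3 - 21*q^2 + 146*q - 336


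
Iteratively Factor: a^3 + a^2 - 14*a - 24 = (a + 2)*(a^2 - a - 12) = (a - 4)*(a + 2)*(a + 3)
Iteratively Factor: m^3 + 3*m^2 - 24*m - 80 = (m - 5)*(m^2 + 8*m + 16) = (m - 5)*(m + 4)*(m + 4)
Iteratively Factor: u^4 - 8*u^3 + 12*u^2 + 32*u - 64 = (u - 4)*(u^3 - 4*u^2 - 4*u + 16) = (u - 4)*(u + 2)*(u^2 - 6*u + 8) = (u - 4)*(u - 2)*(u + 2)*(u - 4)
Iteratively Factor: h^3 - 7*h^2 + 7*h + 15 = (h + 1)*(h^2 - 8*h + 15) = (h - 3)*(h + 1)*(h - 5)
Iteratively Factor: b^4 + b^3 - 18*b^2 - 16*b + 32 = (b - 4)*(b^3 + 5*b^2 + 2*b - 8) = (b - 4)*(b + 4)*(b^2 + b - 2) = (b - 4)*(b + 2)*(b + 4)*(b - 1)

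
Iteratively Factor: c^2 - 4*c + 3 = (c - 3)*(c - 1)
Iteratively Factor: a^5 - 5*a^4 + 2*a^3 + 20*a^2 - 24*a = (a - 3)*(a^4 - 2*a^3 - 4*a^2 + 8*a) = (a - 3)*(a - 2)*(a^3 - 4*a) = a*(a - 3)*(a - 2)*(a^2 - 4) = a*(a - 3)*(a - 2)^2*(a + 2)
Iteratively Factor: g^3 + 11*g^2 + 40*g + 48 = (g + 4)*(g^2 + 7*g + 12) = (g + 4)^2*(g + 3)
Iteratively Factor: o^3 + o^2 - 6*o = (o)*(o^2 + o - 6) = o*(o + 3)*(o - 2)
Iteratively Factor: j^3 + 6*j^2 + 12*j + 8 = (j + 2)*(j^2 + 4*j + 4) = (j + 2)^2*(j + 2)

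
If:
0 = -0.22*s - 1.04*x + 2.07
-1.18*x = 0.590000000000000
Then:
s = 11.77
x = -0.50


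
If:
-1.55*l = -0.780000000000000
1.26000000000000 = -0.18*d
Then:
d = -7.00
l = 0.50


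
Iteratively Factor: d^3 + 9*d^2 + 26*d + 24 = (d + 2)*(d^2 + 7*d + 12) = (d + 2)*(d + 3)*(d + 4)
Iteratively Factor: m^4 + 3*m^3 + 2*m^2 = (m)*(m^3 + 3*m^2 + 2*m) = m^2*(m^2 + 3*m + 2) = m^2*(m + 1)*(m + 2)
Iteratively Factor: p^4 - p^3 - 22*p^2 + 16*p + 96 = (p - 4)*(p^3 + 3*p^2 - 10*p - 24) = (p - 4)*(p + 4)*(p^2 - p - 6) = (p - 4)*(p + 2)*(p + 4)*(p - 3)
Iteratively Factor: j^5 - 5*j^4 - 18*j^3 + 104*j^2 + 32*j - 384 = (j + 4)*(j^4 - 9*j^3 + 18*j^2 + 32*j - 96) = (j - 3)*(j + 4)*(j^3 - 6*j^2 + 32) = (j - 4)*(j - 3)*(j + 4)*(j^2 - 2*j - 8) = (j - 4)^2*(j - 3)*(j + 4)*(j + 2)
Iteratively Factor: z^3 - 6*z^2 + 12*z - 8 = (z - 2)*(z^2 - 4*z + 4) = (z - 2)^2*(z - 2)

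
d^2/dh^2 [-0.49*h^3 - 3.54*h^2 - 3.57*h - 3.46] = -2.94*h - 7.08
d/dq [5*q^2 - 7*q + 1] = 10*q - 7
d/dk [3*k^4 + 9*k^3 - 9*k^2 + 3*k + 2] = 12*k^3 + 27*k^2 - 18*k + 3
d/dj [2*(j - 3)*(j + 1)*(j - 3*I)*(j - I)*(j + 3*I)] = 10*j^4 - 8*j^3*(2 + I) + 12*j^2*(3 + I) - 24*j*(3 + I) - 54 + 36*I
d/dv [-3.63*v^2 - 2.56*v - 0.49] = -7.26*v - 2.56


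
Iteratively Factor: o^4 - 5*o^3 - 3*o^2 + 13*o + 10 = (o + 1)*(o^3 - 6*o^2 + 3*o + 10) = (o - 5)*(o + 1)*(o^2 - o - 2) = (o - 5)*(o - 2)*(o + 1)*(o + 1)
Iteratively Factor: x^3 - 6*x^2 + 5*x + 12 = (x - 3)*(x^2 - 3*x - 4) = (x - 4)*(x - 3)*(x + 1)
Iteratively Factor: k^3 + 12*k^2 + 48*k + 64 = (k + 4)*(k^2 + 8*k + 16) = (k + 4)^2*(k + 4)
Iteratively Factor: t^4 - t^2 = (t + 1)*(t^3 - t^2) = t*(t + 1)*(t^2 - t) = t^2*(t + 1)*(t - 1)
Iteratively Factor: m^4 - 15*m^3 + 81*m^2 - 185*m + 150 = (m - 2)*(m^3 - 13*m^2 + 55*m - 75) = (m - 5)*(m - 2)*(m^2 - 8*m + 15) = (m - 5)^2*(m - 2)*(m - 3)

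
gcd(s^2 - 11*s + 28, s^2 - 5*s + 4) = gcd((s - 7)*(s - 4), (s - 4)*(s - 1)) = s - 4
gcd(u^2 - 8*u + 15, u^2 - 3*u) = u - 3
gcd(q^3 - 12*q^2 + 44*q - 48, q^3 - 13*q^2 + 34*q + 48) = q - 6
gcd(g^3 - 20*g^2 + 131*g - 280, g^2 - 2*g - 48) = g - 8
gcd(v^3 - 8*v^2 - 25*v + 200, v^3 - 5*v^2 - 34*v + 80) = v^2 - 3*v - 40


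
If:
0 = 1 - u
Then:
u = 1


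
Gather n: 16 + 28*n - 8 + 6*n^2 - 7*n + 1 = 6*n^2 + 21*n + 9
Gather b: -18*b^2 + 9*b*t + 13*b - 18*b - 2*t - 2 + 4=-18*b^2 + b*(9*t - 5) - 2*t + 2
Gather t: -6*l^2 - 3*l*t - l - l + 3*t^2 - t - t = -6*l^2 - 2*l + 3*t^2 + t*(-3*l - 2)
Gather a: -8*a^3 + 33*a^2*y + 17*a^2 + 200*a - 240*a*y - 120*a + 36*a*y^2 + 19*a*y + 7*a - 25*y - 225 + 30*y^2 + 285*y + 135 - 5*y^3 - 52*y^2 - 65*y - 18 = -8*a^3 + a^2*(33*y + 17) + a*(36*y^2 - 221*y + 87) - 5*y^3 - 22*y^2 + 195*y - 108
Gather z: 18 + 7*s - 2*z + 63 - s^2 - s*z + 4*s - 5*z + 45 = -s^2 + 11*s + z*(-s - 7) + 126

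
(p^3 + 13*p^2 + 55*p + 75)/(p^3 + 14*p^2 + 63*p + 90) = (p + 5)/(p + 6)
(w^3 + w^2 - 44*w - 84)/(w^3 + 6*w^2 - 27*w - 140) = (w^3 + w^2 - 44*w - 84)/(w^3 + 6*w^2 - 27*w - 140)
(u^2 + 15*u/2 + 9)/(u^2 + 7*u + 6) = (u + 3/2)/(u + 1)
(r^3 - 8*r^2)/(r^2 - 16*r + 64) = r^2/(r - 8)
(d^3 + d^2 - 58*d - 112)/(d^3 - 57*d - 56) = (d + 2)/(d + 1)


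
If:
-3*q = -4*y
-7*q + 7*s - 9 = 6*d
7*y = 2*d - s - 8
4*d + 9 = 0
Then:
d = -9/4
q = -332/175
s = -127/50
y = -249/175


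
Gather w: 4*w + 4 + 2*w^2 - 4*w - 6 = 2*w^2 - 2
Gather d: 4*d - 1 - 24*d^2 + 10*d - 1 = -24*d^2 + 14*d - 2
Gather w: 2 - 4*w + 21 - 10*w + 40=63 - 14*w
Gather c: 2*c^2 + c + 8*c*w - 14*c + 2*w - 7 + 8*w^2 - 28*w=2*c^2 + c*(8*w - 13) + 8*w^2 - 26*w - 7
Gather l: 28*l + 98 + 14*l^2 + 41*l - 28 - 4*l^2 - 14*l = 10*l^2 + 55*l + 70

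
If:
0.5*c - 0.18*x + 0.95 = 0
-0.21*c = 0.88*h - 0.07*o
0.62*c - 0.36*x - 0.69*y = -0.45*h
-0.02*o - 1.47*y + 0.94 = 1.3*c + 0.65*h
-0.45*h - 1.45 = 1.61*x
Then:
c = -2.57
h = 3.44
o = 35.56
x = -1.86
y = 0.91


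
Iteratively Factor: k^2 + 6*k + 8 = (k + 2)*(k + 4)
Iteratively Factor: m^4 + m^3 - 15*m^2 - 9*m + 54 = (m - 2)*(m^3 + 3*m^2 - 9*m - 27) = (m - 2)*(m + 3)*(m^2 - 9) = (m - 2)*(m + 3)^2*(m - 3)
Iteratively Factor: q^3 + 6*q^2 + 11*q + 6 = (q + 2)*(q^2 + 4*q + 3) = (q + 1)*(q + 2)*(q + 3)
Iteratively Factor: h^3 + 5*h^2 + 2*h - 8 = (h + 4)*(h^2 + h - 2) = (h - 1)*(h + 4)*(h + 2)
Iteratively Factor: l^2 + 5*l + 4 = (l + 4)*(l + 1)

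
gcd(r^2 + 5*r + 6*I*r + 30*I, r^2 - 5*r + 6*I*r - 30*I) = r + 6*I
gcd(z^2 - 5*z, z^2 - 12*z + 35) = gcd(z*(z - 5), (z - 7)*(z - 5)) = z - 5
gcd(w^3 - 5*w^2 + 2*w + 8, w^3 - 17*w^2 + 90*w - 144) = 1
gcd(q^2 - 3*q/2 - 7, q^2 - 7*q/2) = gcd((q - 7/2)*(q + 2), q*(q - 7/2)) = q - 7/2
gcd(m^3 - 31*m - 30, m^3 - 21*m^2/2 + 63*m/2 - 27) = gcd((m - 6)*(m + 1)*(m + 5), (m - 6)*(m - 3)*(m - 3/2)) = m - 6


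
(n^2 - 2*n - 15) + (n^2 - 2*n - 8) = 2*n^2 - 4*n - 23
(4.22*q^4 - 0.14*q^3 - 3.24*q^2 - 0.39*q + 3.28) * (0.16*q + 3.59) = 0.6752*q^5 + 15.1274*q^4 - 1.021*q^3 - 11.694*q^2 - 0.8753*q + 11.7752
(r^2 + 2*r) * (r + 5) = r^3 + 7*r^2 + 10*r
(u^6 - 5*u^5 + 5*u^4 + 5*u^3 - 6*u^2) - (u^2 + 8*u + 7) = u^6 - 5*u^5 + 5*u^4 + 5*u^3 - 7*u^2 - 8*u - 7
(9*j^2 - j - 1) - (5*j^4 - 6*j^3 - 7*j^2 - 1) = -5*j^4 + 6*j^3 + 16*j^2 - j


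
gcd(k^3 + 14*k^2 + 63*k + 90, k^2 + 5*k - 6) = k + 6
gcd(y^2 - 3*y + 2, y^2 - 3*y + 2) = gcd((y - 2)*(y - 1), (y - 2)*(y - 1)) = y^2 - 3*y + 2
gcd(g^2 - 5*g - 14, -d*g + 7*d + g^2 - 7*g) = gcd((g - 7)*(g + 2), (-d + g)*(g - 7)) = g - 7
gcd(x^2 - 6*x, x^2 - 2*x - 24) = x - 6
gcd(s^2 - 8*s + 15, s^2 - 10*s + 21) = s - 3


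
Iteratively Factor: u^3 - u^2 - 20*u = (u - 5)*(u^2 + 4*u) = u*(u - 5)*(u + 4)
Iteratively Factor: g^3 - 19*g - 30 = (g + 3)*(g^2 - 3*g - 10) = (g + 2)*(g + 3)*(g - 5)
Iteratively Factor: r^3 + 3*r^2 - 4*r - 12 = (r - 2)*(r^2 + 5*r + 6) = (r - 2)*(r + 2)*(r + 3)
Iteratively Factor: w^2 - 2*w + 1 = (w - 1)*(w - 1)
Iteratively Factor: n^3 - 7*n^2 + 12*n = (n)*(n^2 - 7*n + 12) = n*(n - 3)*(n - 4)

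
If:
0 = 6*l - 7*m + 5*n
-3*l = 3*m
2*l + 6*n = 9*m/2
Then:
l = 0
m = 0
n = 0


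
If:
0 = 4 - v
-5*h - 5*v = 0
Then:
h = -4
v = 4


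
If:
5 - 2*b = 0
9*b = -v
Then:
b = 5/2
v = -45/2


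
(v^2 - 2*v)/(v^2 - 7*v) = (v - 2)/(v - 7)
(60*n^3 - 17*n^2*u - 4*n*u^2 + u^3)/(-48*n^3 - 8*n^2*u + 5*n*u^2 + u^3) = (-5*n + u)/(4*n + u)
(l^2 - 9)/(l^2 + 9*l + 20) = (l^2 - 9)/(l^2 + 9*l + 20)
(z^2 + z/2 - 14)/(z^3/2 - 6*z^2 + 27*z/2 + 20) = (2*z^2 + z - 28)/(z^3 - 12*z^2 + 27*z + 40)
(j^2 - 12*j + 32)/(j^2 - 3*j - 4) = (j - 8)/(j + 1)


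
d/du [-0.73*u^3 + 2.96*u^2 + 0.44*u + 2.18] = -2.19*u^2 + 5.92*u + 0.44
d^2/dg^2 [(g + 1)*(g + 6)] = 2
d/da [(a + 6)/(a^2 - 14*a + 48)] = (a^2 - 14*a - 2*(a - 7)*(a + 6) + 48)/(a^2 - 14*a + 48)^2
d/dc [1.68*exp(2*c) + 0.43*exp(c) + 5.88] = (3.36*exp(c) + 0.43)*exp(c)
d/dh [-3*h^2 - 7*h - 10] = -6*h - 7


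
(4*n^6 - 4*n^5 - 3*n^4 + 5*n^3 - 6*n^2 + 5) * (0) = 0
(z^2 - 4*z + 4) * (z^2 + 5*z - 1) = z^4 + z^3 - 17*z^2 + 24*z - 4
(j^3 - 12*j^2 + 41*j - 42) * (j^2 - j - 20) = j^5 - 13*j^4 + 33*j^3 + 157*j^2 - 778*j + 840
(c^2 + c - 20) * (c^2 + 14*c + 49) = c^4 + 15*c^3 + 43*c^2 - 231*c - 980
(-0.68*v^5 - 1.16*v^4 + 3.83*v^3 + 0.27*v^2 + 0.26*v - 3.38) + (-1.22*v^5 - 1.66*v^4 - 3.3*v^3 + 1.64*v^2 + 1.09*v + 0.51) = -1.9*v^5 - 2.82*v^4 + 0.53*v^3 + 1.91*v^2 + 1.35*v - 2.87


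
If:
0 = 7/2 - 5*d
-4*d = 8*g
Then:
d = 7/10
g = -7/20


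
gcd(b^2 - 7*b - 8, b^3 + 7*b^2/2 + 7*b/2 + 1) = b + 1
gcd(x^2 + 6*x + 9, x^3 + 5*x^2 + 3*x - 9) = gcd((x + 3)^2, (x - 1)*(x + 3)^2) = x^2 + 6*x + 9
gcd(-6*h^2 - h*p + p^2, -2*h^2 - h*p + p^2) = 1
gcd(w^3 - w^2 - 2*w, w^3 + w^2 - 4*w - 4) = w^2 - w - 2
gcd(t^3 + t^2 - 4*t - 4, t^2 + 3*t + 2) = t^2 + 3*t + 2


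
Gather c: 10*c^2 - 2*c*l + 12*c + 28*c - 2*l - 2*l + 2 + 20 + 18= 10*c^2 + c*(40 - 2*l) - 4*l + 40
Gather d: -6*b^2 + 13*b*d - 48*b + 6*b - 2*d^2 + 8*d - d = -6*b^2 - 42*b - 2*d^2 + d*(13*b + 7)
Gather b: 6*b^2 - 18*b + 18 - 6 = 6*b^2 - 18*b + 12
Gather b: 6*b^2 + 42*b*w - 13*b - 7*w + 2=6*b^2 + b*(42*w - 13) - 7*w + 2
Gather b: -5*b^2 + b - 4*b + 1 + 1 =-5*b^2 - 3*b + 2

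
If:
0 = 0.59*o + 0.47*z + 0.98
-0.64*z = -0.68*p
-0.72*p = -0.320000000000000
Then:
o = -2.04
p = 0.44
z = 0.47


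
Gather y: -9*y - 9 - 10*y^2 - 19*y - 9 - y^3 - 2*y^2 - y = -y^3 - 12*y^2 - 29*y - 18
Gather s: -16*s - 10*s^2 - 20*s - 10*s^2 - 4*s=-20*s^2 - 40*s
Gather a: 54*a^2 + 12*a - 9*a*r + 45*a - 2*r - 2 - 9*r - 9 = 54*a^2 + a*(57 - 9*r) - 11*r - 11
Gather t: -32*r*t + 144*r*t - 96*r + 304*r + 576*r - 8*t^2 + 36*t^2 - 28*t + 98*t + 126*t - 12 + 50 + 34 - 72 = 784*r + 28*t^2 + t*(112*r + 196)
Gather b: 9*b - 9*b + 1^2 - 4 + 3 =0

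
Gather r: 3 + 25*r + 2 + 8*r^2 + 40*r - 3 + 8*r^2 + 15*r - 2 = 16*r^2 + 80*r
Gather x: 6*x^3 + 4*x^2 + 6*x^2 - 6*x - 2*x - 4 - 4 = 6*x^3 + 10*x^2 - 8*x - 8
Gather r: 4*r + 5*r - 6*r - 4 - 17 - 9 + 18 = 3*r - 12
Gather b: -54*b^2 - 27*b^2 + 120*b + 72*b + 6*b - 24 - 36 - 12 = -81*b^2 + 198*b - 72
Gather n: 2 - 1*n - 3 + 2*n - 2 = n - 3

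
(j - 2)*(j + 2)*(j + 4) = j^3 + 4*j^2 - 4*j - 16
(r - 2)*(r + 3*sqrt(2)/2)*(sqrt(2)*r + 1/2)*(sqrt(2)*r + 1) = 2*r^4 - 4*r^3 + 9*sqrt(2)*r^3/2 - 9*sqrt(2)*r^2 + 5*r^2 - 10*r + 3*sqrt(2)*r/4 - 3*sqrt(2)/2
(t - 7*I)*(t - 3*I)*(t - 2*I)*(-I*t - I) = -I*t^4 - 12*t^3 - I*t^3 - 12*t^2 + 41*I*t^2 + 42*t + 41*I*t + 42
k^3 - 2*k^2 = k^2*(k - 2)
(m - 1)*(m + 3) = m^2 + 2*m - 3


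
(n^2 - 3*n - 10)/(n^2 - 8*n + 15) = (n + 2)/(n - 3)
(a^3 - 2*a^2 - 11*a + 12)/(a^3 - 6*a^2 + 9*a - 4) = (a + 3)/(a - 1)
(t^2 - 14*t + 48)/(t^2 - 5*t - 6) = (t - 8)/(t + 1)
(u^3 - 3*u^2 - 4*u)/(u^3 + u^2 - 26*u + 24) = u*(u + 1)/(u^2 + 5*u - 6)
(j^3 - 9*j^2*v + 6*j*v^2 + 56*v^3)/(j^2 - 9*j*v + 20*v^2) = (-j^2 + 5*j*v + 14*v^2)/(-j + 5*v)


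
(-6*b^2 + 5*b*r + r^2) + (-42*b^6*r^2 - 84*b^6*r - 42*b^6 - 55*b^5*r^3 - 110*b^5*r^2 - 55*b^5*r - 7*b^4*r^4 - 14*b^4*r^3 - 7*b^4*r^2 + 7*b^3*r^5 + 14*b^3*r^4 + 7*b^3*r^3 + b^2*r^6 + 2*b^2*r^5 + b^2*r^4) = -42*b^6*r^2 - 84*b^6*r - 42*b^6 - 55*b^5*r^3 - 110*b^5*r^2 - 55*b^5*r - 7*b^4*r^4 - 14*b^4*r^3 - 7*b^4*r^2 + 7*b^3*r^5 + 14*b^3*r^4 + 7*b^3*r^3 + b^2*r^6 + 2*b^2*r^5 + b^2*r^4 - 6*b^2 + 5*b*r + r^2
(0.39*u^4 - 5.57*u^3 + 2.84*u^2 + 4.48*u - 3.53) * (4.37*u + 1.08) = 1.7043*u^5 - 23.9197*u^4 + 6.3952*u^3 + 22.6448*u^2 - 10.5877*u - 3.8124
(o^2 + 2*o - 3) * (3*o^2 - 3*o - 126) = 3*o^4 + 3*o^3 - 141*o^2 - 243*o + 378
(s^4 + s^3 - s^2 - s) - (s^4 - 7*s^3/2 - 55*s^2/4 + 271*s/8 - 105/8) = 9*s^3/2 + 51*s^2/4 - 279*s/8 + 105/8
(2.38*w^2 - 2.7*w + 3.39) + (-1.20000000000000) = 2.38*w^2 - 2.7*w + 2.19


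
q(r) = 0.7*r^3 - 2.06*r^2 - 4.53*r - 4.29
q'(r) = 2.1*r^2 - 4.12*r - 4.53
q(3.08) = -17.33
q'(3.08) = 2.70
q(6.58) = 76.14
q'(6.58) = 59.28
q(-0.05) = -4.07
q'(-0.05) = -4.32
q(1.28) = -12.00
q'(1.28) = -6.36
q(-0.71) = -2.36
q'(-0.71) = -0.55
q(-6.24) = -226.31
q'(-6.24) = 102.95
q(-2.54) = -17.55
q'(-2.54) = 19.48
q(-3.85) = -57.33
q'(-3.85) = 42.46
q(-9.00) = -640.68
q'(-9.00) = 202.65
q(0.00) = -4.29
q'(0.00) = -4.53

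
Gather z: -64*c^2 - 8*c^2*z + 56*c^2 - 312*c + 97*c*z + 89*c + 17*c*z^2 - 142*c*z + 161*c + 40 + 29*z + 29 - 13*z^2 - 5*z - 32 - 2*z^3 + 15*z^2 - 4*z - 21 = -8*c^2 - 62*c - 2*z^3 + z^2*(17*c + 2) + z*(-8*c^2 - 45*c + 20) + 16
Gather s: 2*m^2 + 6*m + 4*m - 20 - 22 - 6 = 2*m^2 + 10*m - 48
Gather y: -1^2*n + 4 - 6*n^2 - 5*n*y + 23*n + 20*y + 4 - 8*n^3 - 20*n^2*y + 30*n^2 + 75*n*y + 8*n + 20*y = -8*n^3 + 24*n^2 + 30*n + y*(-20*n^2 + 70*n + 40) + 8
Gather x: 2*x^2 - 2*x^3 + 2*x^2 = -2*x^3 + 4*x^2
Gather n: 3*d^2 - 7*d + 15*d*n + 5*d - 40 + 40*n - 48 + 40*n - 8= 3*d^2 - 2*d + n*(15*d + 80) - 96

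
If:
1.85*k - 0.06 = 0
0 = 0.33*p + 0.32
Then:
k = 0.03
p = -0.97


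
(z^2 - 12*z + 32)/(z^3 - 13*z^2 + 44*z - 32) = 1/(z - 1)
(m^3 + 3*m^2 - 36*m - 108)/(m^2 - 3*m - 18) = m + 6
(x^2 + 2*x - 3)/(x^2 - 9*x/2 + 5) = 2*(x^2 + 2*x - 3)/(2*x^2 - 9*x + 10)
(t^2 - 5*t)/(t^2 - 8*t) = (t - 5)/(t - 8)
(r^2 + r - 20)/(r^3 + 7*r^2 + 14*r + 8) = (r^2 + r - 20)/(r^3 + 7*r^2 + 14*r + 8)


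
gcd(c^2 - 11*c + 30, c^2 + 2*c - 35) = c - 5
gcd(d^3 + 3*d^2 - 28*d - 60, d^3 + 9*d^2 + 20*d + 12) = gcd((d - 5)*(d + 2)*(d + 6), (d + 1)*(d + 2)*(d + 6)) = d^2 + 8*d + 12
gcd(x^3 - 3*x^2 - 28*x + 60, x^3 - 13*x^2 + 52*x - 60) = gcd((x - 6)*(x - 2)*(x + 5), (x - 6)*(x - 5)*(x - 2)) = x^2 - 8*x + 12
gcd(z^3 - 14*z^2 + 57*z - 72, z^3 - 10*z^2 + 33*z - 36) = z^2 - 6*z + 9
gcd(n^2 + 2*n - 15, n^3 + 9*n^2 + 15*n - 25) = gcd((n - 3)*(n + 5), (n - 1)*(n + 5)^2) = n + 5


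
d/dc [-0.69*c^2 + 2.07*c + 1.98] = 2.07 - 1.38*c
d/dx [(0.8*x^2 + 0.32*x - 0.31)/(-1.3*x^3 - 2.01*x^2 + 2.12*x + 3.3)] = (1.04*x^4 + 0.832000000000001*x^3 + 1.1302*x^2 + 4.0338*x + 1.7132)/(1.69*x^6 + 5.226*x^5 - 1.4719*x^4 - 17.1024*x^3 - 8.7716*x^2 + 13.992*x + 10.89)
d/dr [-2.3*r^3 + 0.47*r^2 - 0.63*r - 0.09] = -6.9*r^2 + 0.94*r - 0.63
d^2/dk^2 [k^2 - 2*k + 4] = 2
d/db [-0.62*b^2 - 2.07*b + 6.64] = -1.24*b - 2.07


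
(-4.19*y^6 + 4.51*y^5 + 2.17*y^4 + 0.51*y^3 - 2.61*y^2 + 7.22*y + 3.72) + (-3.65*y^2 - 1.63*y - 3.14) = -4.19*y^6 + 4.51*y^5 + 2.17*y^4 + 0.51*y^3 - 6.26*y^2 + 5.59*y + 0.58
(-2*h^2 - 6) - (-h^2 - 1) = -h^2 - 5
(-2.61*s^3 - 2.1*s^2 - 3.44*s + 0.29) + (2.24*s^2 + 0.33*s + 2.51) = -2.61*s^3 + 0.14*s^2 - 3.11*s + 2.8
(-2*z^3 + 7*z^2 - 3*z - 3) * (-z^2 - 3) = 2*z^5 - 7*z^4 + 9*z^3 - 18*z^2 + 9*z + 9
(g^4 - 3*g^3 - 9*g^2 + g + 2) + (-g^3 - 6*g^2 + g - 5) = g^4 - 4*g^3 - 15*g^2 + 2*g - 3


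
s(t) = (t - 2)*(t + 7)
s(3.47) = 15.39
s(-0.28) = -15.32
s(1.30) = -5.81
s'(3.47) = 11.94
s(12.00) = 190.00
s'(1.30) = 7.60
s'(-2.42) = 0.16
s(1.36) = -5.35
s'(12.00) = 29.00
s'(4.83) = 14.66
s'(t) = 2*t + 5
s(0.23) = -12.80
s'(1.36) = 7.72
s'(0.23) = 5.46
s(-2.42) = -20.24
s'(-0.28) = 4.44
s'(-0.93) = 3.14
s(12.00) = 190.00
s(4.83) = 33.48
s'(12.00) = 29.00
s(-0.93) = -17.79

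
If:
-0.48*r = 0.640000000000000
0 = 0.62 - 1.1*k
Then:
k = 0.56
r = -1.33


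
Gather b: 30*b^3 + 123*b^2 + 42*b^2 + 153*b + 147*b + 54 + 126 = 30*b^3 + 165*b^2 + 300*b + 180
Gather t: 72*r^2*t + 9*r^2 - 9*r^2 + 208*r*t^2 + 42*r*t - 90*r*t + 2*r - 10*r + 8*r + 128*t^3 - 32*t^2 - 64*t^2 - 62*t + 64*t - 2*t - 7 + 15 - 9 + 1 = 128*t^3 + t^2*(208*r - 96) + t*(72*r^2 - 48*r)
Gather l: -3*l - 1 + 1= -3*l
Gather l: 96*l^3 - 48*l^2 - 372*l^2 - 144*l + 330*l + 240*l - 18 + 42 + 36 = 96*l^3 - 420*l^2 + 426*l + 60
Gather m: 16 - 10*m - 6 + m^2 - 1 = m^2 - 10*m + 9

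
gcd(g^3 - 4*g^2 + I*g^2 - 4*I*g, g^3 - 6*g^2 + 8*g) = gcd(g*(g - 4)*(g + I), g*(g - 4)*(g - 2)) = g^2 - 4*g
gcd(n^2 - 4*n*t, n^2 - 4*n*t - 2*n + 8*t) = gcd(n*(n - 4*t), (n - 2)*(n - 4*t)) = -n + 4*t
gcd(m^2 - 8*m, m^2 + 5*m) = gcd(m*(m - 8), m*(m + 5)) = m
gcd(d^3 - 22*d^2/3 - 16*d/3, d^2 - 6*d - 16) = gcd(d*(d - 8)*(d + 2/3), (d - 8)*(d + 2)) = d - 8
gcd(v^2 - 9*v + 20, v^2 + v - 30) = v - 5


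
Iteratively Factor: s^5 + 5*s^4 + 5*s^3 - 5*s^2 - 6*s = (s - 1)*(s^4 + 6*s^3 + 11*s^2 + 6*s) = (s - 1)*(s + 2)*(s^3 + 4*s^2 + 3*s) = (s - 1)*(s + 2)*(s + 3)*(s^2 + s) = s*(s - 1)*(s + 2)*(s + 3)*(s + 1)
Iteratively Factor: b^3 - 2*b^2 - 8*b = (b)*(b^2 - 2*b - 8) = b*(b + 2)*(b - 4)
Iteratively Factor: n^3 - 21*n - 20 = (n + 4)*(n^2 - 4*n - 5) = (n - 5)*(n + 4)*(n + 1)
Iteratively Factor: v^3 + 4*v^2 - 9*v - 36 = (v - 3)*(v^2 + 7*v + 12) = (v - 3)*(v + 4)*(v + 3)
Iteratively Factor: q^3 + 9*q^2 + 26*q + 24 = (q + 4)*(q^2 + 5*q + 6) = (q + 3)*(q + 4)*(q + 2)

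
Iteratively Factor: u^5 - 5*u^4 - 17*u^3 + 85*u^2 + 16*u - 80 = (u - 4)*(u^4 - u^3 - 21*u^2 + u + 20) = (u - 4)*(u - 1)*(u^3 - 21*u - 20) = (u - 5)*(u - 4)*(u - 1)*(u^2 + 5*u + 4) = (u - 5)*(u - 4)*(u - 1)*(u + 4)*(u + 1)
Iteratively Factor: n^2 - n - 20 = (n + 4)*(n - 5)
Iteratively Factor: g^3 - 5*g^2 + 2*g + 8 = (g + 1)*(g^2 - 6*g + 8) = (g - 4)*(g + 1)*(g - 2)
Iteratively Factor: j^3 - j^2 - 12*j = (j - 4)*(j^2 + 3*j) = (j - 4)*(j + 3)*(j)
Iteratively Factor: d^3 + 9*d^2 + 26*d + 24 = (d + 2)*(d^2 + 7*d + 12) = (d + 2)*(d + 4)*(d + 3)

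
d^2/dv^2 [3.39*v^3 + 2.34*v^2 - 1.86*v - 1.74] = 20.34*v + 4.68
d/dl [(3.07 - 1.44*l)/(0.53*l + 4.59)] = (-4.365451*l - 37.806453)/(0.53*l + 4.59)^3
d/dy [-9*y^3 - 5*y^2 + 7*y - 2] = -27*y^2 - 10*y + 7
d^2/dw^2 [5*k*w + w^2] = 2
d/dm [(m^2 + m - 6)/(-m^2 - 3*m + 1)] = (-2*m^2 - 10*m - 17)/(m^4 + 6*m^3 + 7*m^2 - 6*m + 1)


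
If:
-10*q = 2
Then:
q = -1/5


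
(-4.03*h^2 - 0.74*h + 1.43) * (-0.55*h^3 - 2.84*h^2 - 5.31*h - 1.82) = 2.2165*h^5 + 11.8522*h^4 + 22.7144*h^3 + 7.2028*h^2 - 6.2465*h - 2.6026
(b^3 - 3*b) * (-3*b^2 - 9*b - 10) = -3*b^5 - 9*b^4 - b^3 + 27*b^2 + 30*b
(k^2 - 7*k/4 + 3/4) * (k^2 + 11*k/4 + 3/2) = k^4 + k^3 - 41*k^2/16 - 9*k/16 + 9/8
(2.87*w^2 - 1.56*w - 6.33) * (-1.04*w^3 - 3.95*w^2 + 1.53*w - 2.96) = -2.9848*w^5 - 9.7141*w^4 + 17.1363*w^3 + 14.1215*w^2 - 5.0673*w + 18.7368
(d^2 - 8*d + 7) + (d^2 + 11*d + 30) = 2*d^2 + 3*d + 37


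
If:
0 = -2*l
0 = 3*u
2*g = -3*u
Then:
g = 0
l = 0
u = 0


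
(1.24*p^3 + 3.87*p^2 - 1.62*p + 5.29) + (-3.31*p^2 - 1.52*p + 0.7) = 1.24*p^3 + 0.56*p^2 - 3.14*p + 5.99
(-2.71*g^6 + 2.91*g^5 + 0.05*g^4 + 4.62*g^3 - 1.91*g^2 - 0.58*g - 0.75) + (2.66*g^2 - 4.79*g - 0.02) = -2.71*g^6 + 2.91*g^5 + 0.05*g^4 + 4.62*g^3 + 0.75*g^2 - 5.37*g - 0.77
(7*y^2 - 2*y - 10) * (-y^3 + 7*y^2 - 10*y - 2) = -7*y^5 + 51*y^4 - 74*y^3 - 64*y^2 + 104*y + 20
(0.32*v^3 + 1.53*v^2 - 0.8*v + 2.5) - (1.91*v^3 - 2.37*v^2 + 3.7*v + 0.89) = -1.59*v^3 + 3.9*v^2 - 4.5*v + 1.61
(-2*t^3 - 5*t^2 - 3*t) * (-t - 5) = 2*t^4 + 15*t^3 + 28*t^2 + 15*t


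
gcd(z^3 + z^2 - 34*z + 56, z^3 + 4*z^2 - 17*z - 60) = z - 4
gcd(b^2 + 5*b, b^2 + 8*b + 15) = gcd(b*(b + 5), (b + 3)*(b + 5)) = b + 5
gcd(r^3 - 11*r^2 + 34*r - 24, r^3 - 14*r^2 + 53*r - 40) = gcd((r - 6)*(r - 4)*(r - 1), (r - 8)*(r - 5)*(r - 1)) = r - 1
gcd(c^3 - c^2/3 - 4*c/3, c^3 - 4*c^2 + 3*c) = c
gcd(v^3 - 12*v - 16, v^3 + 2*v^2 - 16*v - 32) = v^2 - 2*v - 8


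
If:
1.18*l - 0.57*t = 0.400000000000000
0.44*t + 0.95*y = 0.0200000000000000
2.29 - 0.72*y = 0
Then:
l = -2.96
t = -6.82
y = 3.18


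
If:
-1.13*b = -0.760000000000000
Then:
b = 0.67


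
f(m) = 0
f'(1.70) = 0.00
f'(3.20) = 0.00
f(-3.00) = 0.00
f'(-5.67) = 0.00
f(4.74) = 0.00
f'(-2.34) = 0.00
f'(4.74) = 0.00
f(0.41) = 0.00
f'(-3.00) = 0.00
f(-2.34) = 0.00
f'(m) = 0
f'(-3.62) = 0.00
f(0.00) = 0.00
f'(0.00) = 0.00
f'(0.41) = 0.00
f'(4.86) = 0.00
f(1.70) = 0.00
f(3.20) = 0.00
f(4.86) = 0.00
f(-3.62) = 0.00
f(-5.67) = 0.00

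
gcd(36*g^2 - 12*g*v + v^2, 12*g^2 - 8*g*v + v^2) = -6*g + v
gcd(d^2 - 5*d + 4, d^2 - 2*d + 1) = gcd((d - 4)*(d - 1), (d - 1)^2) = d - 1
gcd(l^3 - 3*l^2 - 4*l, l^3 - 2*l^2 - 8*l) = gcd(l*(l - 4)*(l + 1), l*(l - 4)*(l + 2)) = l^2 - 4*l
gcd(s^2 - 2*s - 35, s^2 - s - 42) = s - 7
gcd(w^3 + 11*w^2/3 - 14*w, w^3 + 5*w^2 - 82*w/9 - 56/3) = w^2 + 11*w/3 - 14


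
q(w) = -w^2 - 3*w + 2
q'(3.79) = -10.58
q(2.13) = -8.93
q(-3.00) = 2.00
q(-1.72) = 4.20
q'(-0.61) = -1.78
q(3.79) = -23.73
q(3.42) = -19.96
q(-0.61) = 3.46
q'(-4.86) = 6.72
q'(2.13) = -7.26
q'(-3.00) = 3.00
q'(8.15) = -19.30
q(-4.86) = -7.04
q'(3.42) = -9.84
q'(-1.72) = 0.44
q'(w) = -2*w - 3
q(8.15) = -88.87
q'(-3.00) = 3.00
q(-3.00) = 2.00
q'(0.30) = -3.60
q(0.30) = 1.01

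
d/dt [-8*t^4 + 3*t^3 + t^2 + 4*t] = -32*t^3 + 9*t^2 + 2*t + 4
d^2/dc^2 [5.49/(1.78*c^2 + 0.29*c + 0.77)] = (-34.789032*c^2 - 5.667876*c + 5.49*(3.56*c + 0.29)*(7.12*c + 0.58) - 15.049188)/(1.78*c^2 + 0.29*c + 0.77)^3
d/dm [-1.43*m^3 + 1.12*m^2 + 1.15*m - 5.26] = -4.29*m^2 + 2.24*m + 1.15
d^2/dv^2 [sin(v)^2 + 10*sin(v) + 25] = -10*sin(v) + 2*cos(2*v)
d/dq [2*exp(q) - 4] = 2*exp(q)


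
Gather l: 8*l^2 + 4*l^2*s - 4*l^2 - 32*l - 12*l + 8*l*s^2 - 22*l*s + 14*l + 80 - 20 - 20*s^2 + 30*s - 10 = l^2*(4*s + 4) + l*(8*s^2 - 22*s - 30) - 20*s^2 + 30*s + 50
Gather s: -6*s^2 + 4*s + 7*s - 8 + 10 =-6*s^2 + 11*s + 2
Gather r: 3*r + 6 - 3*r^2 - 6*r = -3*r^2 - 3*r + 6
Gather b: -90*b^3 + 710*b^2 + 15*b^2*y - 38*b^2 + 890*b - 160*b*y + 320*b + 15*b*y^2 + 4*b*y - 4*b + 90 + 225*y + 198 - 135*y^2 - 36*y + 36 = -90*b^3 + b^2*(15*y + 672) + b*(15*y^2 - 156*y + 1206) - 135*y^2 + 189*y + 324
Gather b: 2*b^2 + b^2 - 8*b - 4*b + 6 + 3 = 3*b^2 - 12*b + 9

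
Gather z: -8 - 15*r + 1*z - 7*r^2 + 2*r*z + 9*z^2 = -7*r^2 - 15*r + 9*z^2 + z*(2*r + 1) - 8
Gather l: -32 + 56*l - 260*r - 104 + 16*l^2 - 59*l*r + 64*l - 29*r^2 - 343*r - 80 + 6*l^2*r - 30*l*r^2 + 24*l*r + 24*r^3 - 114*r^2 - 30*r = l^2*(6*r + 16) + l*(-30*r^2 - 35*r + 120) + 24*r^3 - 143*r^2 - 633*r - 216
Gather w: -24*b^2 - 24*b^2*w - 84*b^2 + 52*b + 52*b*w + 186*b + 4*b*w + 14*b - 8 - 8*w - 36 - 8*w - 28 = -108*b^2 + 252*b + w*(-24*b^2 + 56*b - 16) - 72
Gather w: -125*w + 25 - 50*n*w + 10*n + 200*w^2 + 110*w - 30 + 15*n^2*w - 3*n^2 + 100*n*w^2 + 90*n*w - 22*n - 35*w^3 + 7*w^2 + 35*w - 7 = -3*n^2 - 12*n - 35*w^3 + w^2*(100*n + 207) + w*(15*n^2 + 40*n + 20) - 12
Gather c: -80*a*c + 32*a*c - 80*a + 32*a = -48*a*c - 48*a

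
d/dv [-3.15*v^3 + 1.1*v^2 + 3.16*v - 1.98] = -9.45*v^2 + 2.2*v + 3.16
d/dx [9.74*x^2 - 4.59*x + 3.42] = 19.48*x - 4.59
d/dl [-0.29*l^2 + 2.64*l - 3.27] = 2.64 - 0.58*l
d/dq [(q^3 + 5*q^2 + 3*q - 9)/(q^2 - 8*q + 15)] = (q^4 - 16*q^3 + 2*q^2 + 168*q - 27)/(q^4 - 16*q^3 + 94*q^2 - 240*q + 225)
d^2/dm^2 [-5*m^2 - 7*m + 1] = -10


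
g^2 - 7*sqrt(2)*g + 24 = (g - 4*sqrt(2))*(g - 3*sqrt(2))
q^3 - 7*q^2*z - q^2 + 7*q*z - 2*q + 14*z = (q - 2)*(q + 1)*(q - 7*z)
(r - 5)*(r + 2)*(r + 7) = r^3 + 4*r^2 - 31*r - 70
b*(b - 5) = b^2 - 5*b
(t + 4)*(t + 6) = t^2 + 10*t + 24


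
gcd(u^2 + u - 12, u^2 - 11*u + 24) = u - 3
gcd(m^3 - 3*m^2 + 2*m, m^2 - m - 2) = m - 2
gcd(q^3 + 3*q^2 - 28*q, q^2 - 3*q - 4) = q - 4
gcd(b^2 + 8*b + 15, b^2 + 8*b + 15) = b^2 + 8*b + 15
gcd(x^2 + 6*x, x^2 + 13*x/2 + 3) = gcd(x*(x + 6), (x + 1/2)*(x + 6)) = x + 6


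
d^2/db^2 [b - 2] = 0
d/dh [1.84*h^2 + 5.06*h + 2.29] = 3.68*h + 5.06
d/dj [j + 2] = 1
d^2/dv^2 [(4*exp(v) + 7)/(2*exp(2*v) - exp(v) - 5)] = (16*exp(4*v) + 120*exp(3*v) + 198*exp(2*v) + 267*exp(v) + 65)*exp(v)/(8*exp(6*v) - 12*exp(5*v) - 54*exp(4*v) + 59*exp(3*v) + 135*exp(2*v) - 75*exp(v) - 125)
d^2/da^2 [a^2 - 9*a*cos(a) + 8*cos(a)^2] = 9*a*cos(a) + 32*sin(a)^2 + 18*sin(a) - 14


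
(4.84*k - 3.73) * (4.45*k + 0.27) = 21.538*k^2 - 15.2917*k - 1.0071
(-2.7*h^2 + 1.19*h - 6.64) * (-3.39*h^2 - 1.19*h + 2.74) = 9.153*h^4 - 0.821099999999999*h^3 + 13.6955*h^2 + 11.1622*h - 18.1936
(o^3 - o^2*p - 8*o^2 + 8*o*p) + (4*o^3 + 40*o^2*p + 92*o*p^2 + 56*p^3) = 5*o^3 + 39*o^2*p - 8*o^2 + 92*o*p^2 + 8*o*p + 56*p^3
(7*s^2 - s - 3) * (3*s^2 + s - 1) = 21*s^4 + 4*s^3 - 17*s^2 - 2*s + 3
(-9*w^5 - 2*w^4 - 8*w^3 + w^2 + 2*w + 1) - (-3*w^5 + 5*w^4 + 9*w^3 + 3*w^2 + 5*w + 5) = -6*w^5 - 7*w^4 - 17*w^3 - 2*w^2 - 3*w - 4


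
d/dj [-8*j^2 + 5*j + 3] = 5 - 16*j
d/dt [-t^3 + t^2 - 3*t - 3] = -3*t^2 + 2*t - 3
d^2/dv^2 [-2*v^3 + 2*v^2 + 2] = 4 - 12*v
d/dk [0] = 0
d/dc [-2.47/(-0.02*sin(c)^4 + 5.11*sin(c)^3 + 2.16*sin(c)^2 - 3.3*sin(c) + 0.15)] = (-0.1976*sin(c)^3 + 37.8651*sin(c)^2 + 10.6704*sin(c) - 8.151)*cos(c)/(-0.02*sin(c)^4 + 5.11*sin(c)^3 + 2.16*sin(c)^2 - 3.3*sin(c) + 0.15)^2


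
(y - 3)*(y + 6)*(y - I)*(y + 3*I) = y^4 + 3*y^3 + 2*I*y^3 - 15*y^2 + 6*I*y^2 + 9*y - 36*I*y - 54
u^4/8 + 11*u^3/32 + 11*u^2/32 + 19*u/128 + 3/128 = (u/4 + 1/4)*(u/2 + 1/4)*(u + 1/2)*(u + 3/4)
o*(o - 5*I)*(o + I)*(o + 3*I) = o^4 - I*o^3 + 17*o^2 + 15*I*o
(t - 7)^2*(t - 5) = t^3 - 19*t^2 + 119*t - 245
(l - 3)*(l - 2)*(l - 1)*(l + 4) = l^4 - 2*l^3 - 13*l^2 + 38*l - 24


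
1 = 1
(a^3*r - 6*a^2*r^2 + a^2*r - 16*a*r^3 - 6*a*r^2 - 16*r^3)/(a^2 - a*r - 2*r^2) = r*(-a^3 + 6*a^2*r - a^2 + 16*a*r^2 + 6*a*r + 16*r^2)/(-a^2 + a*r + 2*r^2)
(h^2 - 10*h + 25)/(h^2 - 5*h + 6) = (h^2 - 10*h + 25)/(h^2 - 5*h + 6)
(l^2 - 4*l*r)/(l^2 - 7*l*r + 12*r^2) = l/(l - 3*r)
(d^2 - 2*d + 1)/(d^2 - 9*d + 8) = (d - 1)/(d - 8)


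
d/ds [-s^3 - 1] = -3*s^2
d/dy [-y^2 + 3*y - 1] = 3 - 2*y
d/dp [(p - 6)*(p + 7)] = 2*p + 1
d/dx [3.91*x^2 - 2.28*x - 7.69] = 7.82*x - 2.28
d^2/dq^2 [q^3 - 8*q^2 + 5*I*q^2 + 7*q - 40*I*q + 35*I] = 6*q - 16 + 10*I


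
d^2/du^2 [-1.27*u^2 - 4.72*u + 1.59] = -2.54000000000000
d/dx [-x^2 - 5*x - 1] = -2*x - 5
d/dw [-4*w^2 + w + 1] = 1 - 8*w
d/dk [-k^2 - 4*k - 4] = -2*k - 4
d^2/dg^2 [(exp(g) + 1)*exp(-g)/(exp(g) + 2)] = (exp(3*g) + 2*exp(2*g) + 6*exp(g) + 4)*exp(-g)/(exp(3*g) + 6*exp(2*g) + 12*exp(g) + 8)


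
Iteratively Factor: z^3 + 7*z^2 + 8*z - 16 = (z + 4)*(z^2 + 3*z - 4) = (z - 1)*(z + 4)*(z + 4)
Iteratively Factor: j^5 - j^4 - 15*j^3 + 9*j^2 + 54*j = (j + 3)*(j^4 - 4*j^3 - 3*j^2 + 18*j) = (j - 3)*(j + 3)*(j^3 - j^2 - 6*j) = j*(j - 3)*(j + 3)*(j^2 - j - 6) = j*(j - 3)^2*(j + 3)*(j + 2)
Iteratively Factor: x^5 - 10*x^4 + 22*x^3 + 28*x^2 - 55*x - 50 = (x - 5)*(x^4 - 5*x^3 - 3*x^2 + 13*x + 10) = (x - 5)*(x + 1)*(x^3 - 6*x^2 + 3*x + 10) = (x - 5)^2*(x + 1)*(x^2 - x - 2) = (x - 5)^2*(x + 1)^2*(x - 2)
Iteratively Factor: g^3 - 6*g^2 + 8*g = (g - 4)*(g^2 - 2*g) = (g - 4)*(g - 2)*(g)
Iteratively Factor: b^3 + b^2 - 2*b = (b)*(b^2 + b - 2) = b*(b + 2)*(b - 1)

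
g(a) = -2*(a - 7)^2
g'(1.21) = 23.16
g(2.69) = -37.15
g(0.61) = -81.66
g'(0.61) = 25.56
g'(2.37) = 18.52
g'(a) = 28 - 4*a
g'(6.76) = 0.96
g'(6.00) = 4.00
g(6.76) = -0.12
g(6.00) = -2.00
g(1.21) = -67.05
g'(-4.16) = 44.64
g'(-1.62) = 34.48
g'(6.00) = 4.00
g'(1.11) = 23.56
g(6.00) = -2.00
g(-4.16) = -249.09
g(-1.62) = -148.61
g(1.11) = -69.38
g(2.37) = -42.87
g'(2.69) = 17.24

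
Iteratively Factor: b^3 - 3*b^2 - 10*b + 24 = (b - 2)*(b^2 - b - 12) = (b - 2)*(b + 3)*(b - 4)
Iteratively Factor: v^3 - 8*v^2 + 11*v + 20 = (v - 5)*(v^2 - 3*v - 4) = (v - 5)*(v - 4)*(v + 1)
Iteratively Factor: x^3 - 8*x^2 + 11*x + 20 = (x - 4)*(x^2 - 4*x - 5) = (x - 5)*(x - 4)*(x + 1)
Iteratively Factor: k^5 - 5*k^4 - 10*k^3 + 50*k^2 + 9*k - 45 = (k + 1)*(k^4 - 6*k^3 - 4*k^2 + 54*k - 45) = (k + 1)*(k + 3)*(k^3 - 9*k^2 + 23*k - 15) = (k - 3)*(k + 1)*(k + 3)*(k^2 - 6*k + 5) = (k - 3)*(k - 1)*(k + 1)*(k + 3)*(k - 5)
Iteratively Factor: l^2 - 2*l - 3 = (l + 1)*(l - 3)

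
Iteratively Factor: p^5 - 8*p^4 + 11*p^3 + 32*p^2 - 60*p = (p - 2)*(p^4 - 6*p^3 - p^2 + 30*p) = (p - 2)*(p + 2)*(p^3 - 8*p^2 + 15*p) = (p - 5)*(p - 2)*(p + 2)*(p^2 - 3*p) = p*(p - 5)*(p - 2)*(p + 2)*(p - 3)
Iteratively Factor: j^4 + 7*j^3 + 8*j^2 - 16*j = (j + 4)*(j^3 + 3*j^2 - 4*j) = (j - 1)*(j + 4)*(j^2 + 4*j) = (j - 1)*(j + 4)^2*(j)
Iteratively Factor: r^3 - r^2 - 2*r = (r)*(r^2 - r - 2) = r*(r - 2)*(r + 1)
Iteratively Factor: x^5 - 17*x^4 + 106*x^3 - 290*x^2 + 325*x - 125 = (x - 1)*(x^4 - 16*x^3 + 90*x^2 - 200*x + 125) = (x - 5)*(x - 1)*(x^3 - 11*x^2 + 35*x - 25) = (x - 5)*(x - 1)^2*(x^2 - 10*x + 25) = (x - 5)^2*(x - 1)^2*(x - 5)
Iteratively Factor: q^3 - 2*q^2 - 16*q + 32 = (q + 4)*(q^2 - 6*q + 8) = (q - 4)*(q + 4)*(q - 2)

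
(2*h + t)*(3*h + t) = 6*h^2 + 5*h*t + t^2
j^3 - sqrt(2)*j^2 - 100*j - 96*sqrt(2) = (j - 8*sqrt(2))*(j + sqrt(2))*(j + 6*sqrt(2))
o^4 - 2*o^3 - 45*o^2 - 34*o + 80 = (o - 8)*(o - 1)*(o + 2)*(o + 5)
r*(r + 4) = r^2 + 4*r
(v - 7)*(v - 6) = v^2 - 13*v + 42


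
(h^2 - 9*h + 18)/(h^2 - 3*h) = (h - 6)/h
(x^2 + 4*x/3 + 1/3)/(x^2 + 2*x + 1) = (x + 1/3)/(x + 1)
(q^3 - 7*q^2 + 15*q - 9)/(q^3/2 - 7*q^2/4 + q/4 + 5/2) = 4*(q^3 - 7*q^2 + 15*q - 9)/(2*q^3 - 7*q^2 + q + 10)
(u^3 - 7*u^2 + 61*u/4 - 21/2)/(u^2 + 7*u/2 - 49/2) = (u^2 - 7*u/2 + 3)/(u + 7)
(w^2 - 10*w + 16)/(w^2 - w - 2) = (w - 8)/(w + 1)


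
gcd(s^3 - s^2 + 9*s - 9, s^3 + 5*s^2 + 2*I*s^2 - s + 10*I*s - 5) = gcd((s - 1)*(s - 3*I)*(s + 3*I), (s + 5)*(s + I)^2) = 1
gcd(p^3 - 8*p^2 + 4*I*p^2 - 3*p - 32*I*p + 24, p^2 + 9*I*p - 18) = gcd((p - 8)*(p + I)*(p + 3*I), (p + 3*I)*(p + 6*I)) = p + 3*I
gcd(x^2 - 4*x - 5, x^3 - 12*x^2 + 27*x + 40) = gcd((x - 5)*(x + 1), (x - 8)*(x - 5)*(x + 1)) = x^2 - 4*x - 5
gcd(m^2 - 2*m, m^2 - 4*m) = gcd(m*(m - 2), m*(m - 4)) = m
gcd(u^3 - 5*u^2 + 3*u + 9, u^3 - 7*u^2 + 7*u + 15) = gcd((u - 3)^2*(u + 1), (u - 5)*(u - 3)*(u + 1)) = u^2 - 2*u - 3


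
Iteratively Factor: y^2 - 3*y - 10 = (y - 5)*(y + 2)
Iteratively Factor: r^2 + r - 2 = (r + 2)*(r - 1)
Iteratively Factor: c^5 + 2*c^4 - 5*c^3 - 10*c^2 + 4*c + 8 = (c + 1)*(c^4 + c^3 - 6*c^2 - 4*c + 8) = (c - 1)*(c + 1)*(c^3 + 2*c^2 - 4*c - 8) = (c - 1)*(c + 1)*(c + 2)*(c^2 - 4) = (c - 2)*(c - 1)*(c + 1)*(c + 2)*(c + 2)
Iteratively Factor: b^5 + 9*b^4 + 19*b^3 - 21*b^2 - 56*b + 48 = (b - 1)*(b^4 + 10*b^3 + 29*b^2 + 8*b - 48) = (b - 1)*(b + 4)*(b^3 + 6*b^2 + 5*b - 12) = (b - 1)*(b + 4)^2*(b^2 + 2*b - 3) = (b - 1)*(b + 3)*(b + 4)^2*(b - 1)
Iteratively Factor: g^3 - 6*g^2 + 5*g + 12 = (g + 1)*(g^2 - 7*g + 12) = (g - 3)*(g + 1)*(g - 4)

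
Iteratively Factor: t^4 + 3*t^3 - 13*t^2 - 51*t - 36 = (t + 3)*(t^3 - 13*t - 12) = (t + 1)*(t + 3)*(t^2 - t - 12) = (t - 4)*(t + 1)*(t + 3)*(t + 3)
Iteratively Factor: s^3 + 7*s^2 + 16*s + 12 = (s + 3)*(s^2 + 4*s + 4) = (s + 2)*(s + 3)*(s + 2)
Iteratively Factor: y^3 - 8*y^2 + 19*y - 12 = (y - 4)*(y^2 - 4*y + 3) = (y - 4)*(y - 1)*(y - 3)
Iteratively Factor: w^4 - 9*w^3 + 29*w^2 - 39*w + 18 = (w - 3)*(w^3 - 6*w^2 + 11*w - 6) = (w - 3)^2*(w^2 - 3*w + 2) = (w - 3)^2*(w - 2)*(w - 1)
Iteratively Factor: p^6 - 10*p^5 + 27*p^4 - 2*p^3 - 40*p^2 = (p)*(p^5 - 10*p^4 + 27*p^3 - 2*p^2 - 40*p) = p*(p - 5)*(p^4 - 5*p^3 + 2*p^2 + 8*p) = p^2*(p - 5)*(p^3 - 5*p^2 + 2*p + 8) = p^2*(p - 5)*(p - 4)*(p^2 - p - 2) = p^2*(p - 5)*(p - 4)*(p + 1)*(p - 2)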